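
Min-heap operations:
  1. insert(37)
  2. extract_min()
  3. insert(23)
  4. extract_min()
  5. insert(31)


insert(37) -> [37]
extract_min()->37, []
insert(23) -> [23]
extract_min()->23, []
insert(31) -> [31]

Final heap: [31]


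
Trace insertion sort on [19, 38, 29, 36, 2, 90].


Initial: [19, 38, 29, 36, 2, 90]
Insert 38: [19, 38, 29, 36, 2, 90]
Insert 29: [19, 29, 38, 36, 2, 90]
Insert 36: [19, 29, 36, 38, 2, 90]
Insert 2: [2, 19, 29, 36, 38, 90]
Insert 90: [2, 19, 29, 36, 38, 90]

Sorted: [2, 19, 29, 36, 38, 90]


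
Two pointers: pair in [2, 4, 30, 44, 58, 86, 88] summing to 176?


lo=0(2)+hi=6(88)=90
lo=1(4)+hi=6(88)=92
lo=2(30)+hi=6(88)=118
lo=3(44)+hi=6(88)=132
lo=4(58)+hi=6(88)=146
lo=5(86)+hi=6(88)=174

No pair found


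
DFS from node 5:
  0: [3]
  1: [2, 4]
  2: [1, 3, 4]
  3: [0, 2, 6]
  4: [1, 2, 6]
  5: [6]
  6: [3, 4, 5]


Visit 5, push [6]
Visit 6, push [4, 3]
Visit 3, push [2, 0]
Visit 0, push []
Visit 2, push [4, 1]
Visit 1, push [4]
Visit 4, push []

DFS order: [5, 6, 3, 0, 2, 1, 4]


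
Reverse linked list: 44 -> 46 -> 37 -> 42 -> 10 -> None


Step 1: curr=44, set curr.next=prev(None) | reversed so far: 44
Step 2: curr=46, set curr.next=prev(44) | reversed so far: 46 -> 44
Step 3: curr=37, set curr.next=prev(46) | reversed so far: 37 -> 46 -> 44
Step 4: curr=42, set curr.next=prev(37) | reversed so far: 42 -> 37 -> 46 -> 44
Step 5: curr=10, set curr.next=prev(42) | reversed so far: 10 -> 42 -> 37 -> 46 -> 44

10 -> 42 -> 37 -> 46 -> 44 -> None


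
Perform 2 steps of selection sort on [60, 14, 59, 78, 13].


Initial: [60, 14, 59, 78, 13]
Step 1: min=13 at 4
  Swap: [13, 14, 59, 78, 60]
Step 2: min=14 at 1
  Swap: [13, 14, 59, 78, 60]

After 2 steps: [13, 14, 59, 78, 60]


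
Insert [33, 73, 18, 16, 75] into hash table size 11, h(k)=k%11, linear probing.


Insert 33: h=0 -> slot 0
Insert 73: h=7 -> slot 7
Insert 18: h=7, 1 probes -> slot 8
Insert 16: h=5 -> slot 5
Insert 75: h=9 -> slot 9

Table: [33, None, None, None, None, 16, None, 73, 18, 75, None]


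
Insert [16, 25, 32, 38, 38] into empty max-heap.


Insert 16: [16]
Insert 25: [25, 16]
Insert 32: [32, 16, 25]
Insert 38: [38, 32, 25, 16]
Insert 38: [38, 38, 25, 16, 32]

Final heap: [38, 38, 25, 16, 32]


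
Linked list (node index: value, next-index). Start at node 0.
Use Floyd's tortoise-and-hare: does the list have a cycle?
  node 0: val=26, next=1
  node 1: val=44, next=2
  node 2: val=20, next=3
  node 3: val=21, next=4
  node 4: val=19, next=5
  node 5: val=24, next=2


Floyd's tortoise (slow, +1) and hare (fast, +2):
  init: slow=0, fast=0
  step 1: slow=1, fast=2
  step 2: slow=2, fast=4
  step 3: slow=3, fast=2
  step 4: slow=4, fast=4
  slow == fast at node 4: cycle detected

Cycle: yes


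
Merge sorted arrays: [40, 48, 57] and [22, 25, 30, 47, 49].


Take 22 from B
Take 25 from B
Take 30 from B
Take 40 from A
Take 47 from B
Take 48 from A
Take 49 from B

Merged: [22, 25, 30, 40, 47, 48, 49, 57]


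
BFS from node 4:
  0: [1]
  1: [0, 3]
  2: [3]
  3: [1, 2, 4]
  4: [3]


Visit 4, enqueue [3]
Visit 3, enqueue [1, 2]
Visit 1, enqueue [0]
Visit 2, enqueue []
Visit 0, enqueue []

BFS order: [4, 3, 1, 2, 0]


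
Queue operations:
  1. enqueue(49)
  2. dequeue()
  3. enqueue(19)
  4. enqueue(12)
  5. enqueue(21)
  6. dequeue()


enqueue(49) -> [49]
dequeue()->49, []
enqueue(19) -> [19]
enqueue(12) -> [19, 12]
enqueue(21) -> [19, 12, 21]
dequeue()->19, [12, 21]

Final queue: [12, 21]


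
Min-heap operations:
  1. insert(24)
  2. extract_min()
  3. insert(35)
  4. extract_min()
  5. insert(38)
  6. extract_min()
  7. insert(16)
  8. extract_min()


insert(24) -> [24]
extract_min()->24, []
insert(35) -> [35]
extract_min()->35, []
insert(38) -> [38]
extract_min()->38, []
insert(16) -> [16]
extract_min()->16, []

Final heap: []


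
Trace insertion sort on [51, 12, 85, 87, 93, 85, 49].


Initial: [51, 12, 85, 87, 93, 85, 49]
Insert 12: [12, 51, 85, 87, 93, 85, 49]
Insert 85: [12, 51, 85, 87, 93, 85, 49]
Insert 87: [12, 51, 85, 87, 93, 85, 49]
Insert 93: [12, 51, 85, 87, 93, 85, 49]
Insert 85: [12, 51, 85, 85, 87, 93, 49]
Insert 49: [12, 49, 51, 85, 85, 87, 93]

Sorted: [12, 49, 51, 85, 85, 87, 93]


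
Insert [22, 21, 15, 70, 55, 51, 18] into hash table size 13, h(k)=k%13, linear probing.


Insert 22: h=9 -> slot 9
Insert 21: h=8 -> slot 8
Insert 15: h=2 -> slot 2
Insert 70: h=5 -> slot 5
Insert 55: h=3 -> slot 3
Insert 51: h=12 -> slot 12
Insert 18: h=5, 1 probes -> slot 6

Table: [None, None, 15, 55, None, 70, 18, None, 21, 22, None, None, 51]


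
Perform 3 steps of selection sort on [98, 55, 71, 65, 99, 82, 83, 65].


Initial: [98, 55, 71, 65, 99, 82, 83, 65]
Step 1: min=55 at 1
  Swap: [55, 98, 71, 65, 99, 82, 83, 65]
Step 2: min=65 at 3
  Swap: [55, 65, 71, 98, 99, 82, 83, 65]
Step 3: min=65 at 7
  Swap: [55, 65, 65, 98, 99, 82, 83, 71]

After 3 steps: [55, 65, 65, 98, 99, 82, 83, 71]


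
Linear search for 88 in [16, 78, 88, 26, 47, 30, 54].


i=0: 16!=88
i=1: 78!=88
i=2: 88==88 found!

Found at 2, 3 comps


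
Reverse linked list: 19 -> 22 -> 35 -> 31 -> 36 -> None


Step 1: curr=19, set curr.next=prev(None) | reversed so far: 19
Step 2: curr=22, set curr.next=prev(19) | reversed so far: 22 -> 19
Step 3: curr=35, set curr.next=prev(22) | reversed so far: 35 -> 22 -> 19
Step 4: curr=31, set curr.next=prev(35) | reversed so far: 31 -> 35 -> 22 -> 19
Step 5: curr=36, set curr.next=prev(31) | reversed so far: 36 -> 31 -> 35 -> 22 -> 19

36 -> 31 -> 35 -> 22 -> 19 -> None


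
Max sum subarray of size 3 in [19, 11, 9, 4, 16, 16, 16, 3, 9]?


[0:3]: 39
[1:4]: 24
[2:5]: 29
[3:6]: 36
[4:7]: 48
[5:8]: 35
[6:9]: 28

Max: 48 at [4:7]


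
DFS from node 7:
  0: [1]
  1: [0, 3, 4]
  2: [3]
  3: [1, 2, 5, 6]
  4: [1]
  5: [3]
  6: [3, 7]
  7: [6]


Visit 7, push [6]
Visit 6, push [3]
Visit 3, push [5, 2, 1]
Visit 1, push [4, 0]
Visit 0, push []
Visit 4, push []
Visit 2, push []
Visit 5, push []

DFS order: [7, 6, 3, 1, 0, 4, 2, 5]


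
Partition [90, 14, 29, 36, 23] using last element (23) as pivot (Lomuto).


Pivot: 23
  14 <= 23: swap -> [14, 90, 29, 36, 23]
Place pivot at 1: [14, 23, 29, 36, 90]

Partitioned: [14, 23, 29, 36, 90]


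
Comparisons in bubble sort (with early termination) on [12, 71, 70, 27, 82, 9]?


Algorithm: bubble sort (with early termination)
Input: [12, 71, 70, 27, 82, 9]
Sorted: [9, 12, 27, 70, 71, 82]

15


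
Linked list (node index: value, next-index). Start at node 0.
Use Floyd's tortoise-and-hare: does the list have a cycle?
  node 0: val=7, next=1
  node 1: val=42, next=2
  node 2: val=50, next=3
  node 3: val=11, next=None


Floyd's tortoise (slow, +1) and hare (fast, +2):
  init: slow=0, fast=0
  step 1: slow=1, fast=2
  step 2: fast 2->3->None, no cycle

Cycle: no


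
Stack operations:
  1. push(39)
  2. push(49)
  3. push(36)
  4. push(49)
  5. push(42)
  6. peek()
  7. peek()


push(39) -> [39]
push(49) -> [39, 49]
push(36) -> [39, 49, 36]
push(49) -> [39, 49, 36, 49]
push(42) -> [39, 49, 36, 49, 42]
peek()->42
peek()->42

Final stack: [39, 49, 36, 49, 42]


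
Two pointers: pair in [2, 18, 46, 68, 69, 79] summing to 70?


lo=0(2)+hi=5(79)=81
lo=0(2)+hi=4(69)=71
lo=0(2)+hi=3(68)=70

Yes: 2+68=70


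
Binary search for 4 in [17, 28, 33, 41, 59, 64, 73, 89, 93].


Step 1: lo=0, hi=8, mid=4, val=59
Step 2: lo=0, hi=3, mid=1, val=28
Step 3: lo=0, hi=0, mid=0, val=17

Not found


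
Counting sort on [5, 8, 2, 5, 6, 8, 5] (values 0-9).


Input: [5, 8, 2, 5, 6, 8, 5]
Counts: [0, 0, 1, 0, 0, 3, 1, 0, 2, 0]

Sorted: [2, 5, 5, 5, 6, 8, 8]


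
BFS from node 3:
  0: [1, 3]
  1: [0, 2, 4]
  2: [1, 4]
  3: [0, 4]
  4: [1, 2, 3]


Visit 3, enqueue [0, 4]
Visit 0, enqueue [1]
Visit 4, enqueue [2]
Visit 1, enqueue []
Visit 2, enqueue []

BFS order: [3, 0, 4, 1, 2]


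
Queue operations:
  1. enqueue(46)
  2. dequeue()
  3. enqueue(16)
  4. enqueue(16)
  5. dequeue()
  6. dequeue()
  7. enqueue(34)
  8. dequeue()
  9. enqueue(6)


enqueue(46) -> [46]
dequeue()->46, []
enqueue(16) -> [16]
enqueue(16) -> [16, 16]
dequeue()->16, [16]
dequeue()->16, []
enqueue(34) -> [34]
dequeue()->34, []
enqueue(6) -> [6]

Final queue: [6]


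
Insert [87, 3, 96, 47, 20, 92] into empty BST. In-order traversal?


Insert 87: root
Insert 3: L from 87
Insert 96: R from 87
Insert 47: L from 87 -> R from 3
Insert 20: L from 87 -> R from 3 -> L from 47
Insert 92: R from 87 -> L from 96

In-order: [3, 20, 47, 87, 92, 96]


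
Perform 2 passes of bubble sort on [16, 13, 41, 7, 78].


Initial: [16, 13, 41, 7, 78]
Pass 1: [13, 16, 7, 41, 78] (2 swaps)
Pass 2: [13, 7, 16, 41, 78] (1 swaps)

After 2 passes: [13, 7, 16, 41, 78]


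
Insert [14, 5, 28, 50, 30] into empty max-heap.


Insert 14: [14]
Insert 5: [14, 5]
Insert 28: [28, 5, 14]
Insert 50: [50, 28, 14, 5]
Insert 30: [50, 30, 14, 5, 28]

Final heap: [50, 30, 14, 5, 28]


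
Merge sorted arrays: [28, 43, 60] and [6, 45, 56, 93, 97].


Take 6 from B
Take 28 from A
Take 43 from A
Take 45 from B
Take 56 from B
Take 60 from A

Merged: [6, 28, 43, 45, 56, 60, 93, 97]


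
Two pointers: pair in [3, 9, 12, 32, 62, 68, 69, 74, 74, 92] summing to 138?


lo=0(3)+hi=9(92)=95
lo=1(9)+hi=9(92)=101
lo=2(12)+hi=9(92)=104
lo=3(32)+hi=9(92)=124
lo=4(62)+hi=9(92)=154
lo=4(62)+hi=8(74)=136
lo=5(68)+hi=8(74)=142
lo=5(68)+hi=7(74)=142
lo=5(68)+hi=6(69)=137

No pair found


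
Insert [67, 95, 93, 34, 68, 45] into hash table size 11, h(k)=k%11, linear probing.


Insert 67: h=1 -> slot 1
Insert 95: h=7 -> slot 7
Insert 93: h=5 -> slot 5
Insert 34: h=1, 1 probes -> slot 2
Insert 68: h=2, 1 probes -> slot 3
Insert 45: h=1, 3 probes -> slot 4

Table: [None, 67, 34, 68, 45, 93, None, 95, None, None, None]


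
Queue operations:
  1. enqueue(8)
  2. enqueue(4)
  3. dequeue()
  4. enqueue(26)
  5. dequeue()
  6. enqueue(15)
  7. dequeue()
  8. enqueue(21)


enqueue(8) -> [8]
enqueue(4) -> [8, 4]
dequeue()->8, [4]
enqueue(26) -> [4, 26]
dequeue()->4, [26]
enqueue(15) -> [26, 15]
dequeue()->26, [15]
enqueue(21) -> [15, 21]

Final queue: [15, 21]


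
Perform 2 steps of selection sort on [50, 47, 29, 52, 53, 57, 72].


Initial: [50, 47, 29, 52, 53, 57, 72]
Step 1: min=29 at 2
  Swap: [29, 47, 50, 52, 53, 57, 72]
Step 2: min=47 at 1
  Swap: [29, 47, 50, 52, 53, 57, 72]

After 2 steps: [29, 47, 50, 52, 53, 57, 72]


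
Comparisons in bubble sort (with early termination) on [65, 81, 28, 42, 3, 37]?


Algorithm: bubble sort (with early termination)
Input: [65, 81, 28, 42, 3, 37]
Sorted: [3, 28, 37, 42, 65, 81]

15


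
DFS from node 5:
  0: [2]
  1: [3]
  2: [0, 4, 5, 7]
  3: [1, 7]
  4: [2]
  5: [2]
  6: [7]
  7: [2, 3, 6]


Visit 5, push [2]
Visit 2, push [7, 4, 0]
Visit 0, push []
Visit 4, push []
Visit 7, push [6, 3]
Visit 3, push [1]
Visit 1, push []
Visit 6, push []

DFS order: [5, 2, 0, 4, 7, 3, 1, 6]


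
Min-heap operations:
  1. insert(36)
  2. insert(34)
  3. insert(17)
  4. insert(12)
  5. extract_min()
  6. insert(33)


insert(36) -> [36]
insert(34) -> [34, 36]
insert(17) -> [17, 36, 34]
insert(12) -> [12, 17, 34, 36]
extract_min()->12, [17, 36, 34]
insert(33) -> [17, 33, 34, 36]

Final heap: [17, 33, 34, 36]


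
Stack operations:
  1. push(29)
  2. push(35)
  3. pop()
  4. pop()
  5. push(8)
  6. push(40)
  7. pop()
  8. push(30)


push(29) -> [29]
push(35) -> [29, 35]
pop()->35, [29]
pop()->29, []
push(8) -> [8]
push(40) -> [8, 40]
pop()->40, [8]
push(30) -> [8, 30]

Final stack: [8, 30]


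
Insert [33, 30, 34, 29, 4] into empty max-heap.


Insert 33: [33]
Insert 30: [33, 30]
Insert 34: [34, 30, 33]
Insert 29: [34, 30, 33, 29]
Insert 4: [34, 30, 33, 29, 4]

Final heap: [34, 30, 33, 29, 4]


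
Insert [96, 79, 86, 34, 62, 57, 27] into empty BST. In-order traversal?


Insert 96: root
Insert 79: L from 96
Insert 86: L from 96 -> R from 79
Insert 34: L from 96 -> L from 79
Insert 62: L from 96 -> L from 79 -> R from 34
Insert 57: L from 96 -> L from 79 -> R from 34 -> L from 62
Insert 27: L from 96 -> L from 79 -> L from 34

In-order: [27, 34, 57, 62, 79, 86, 96]


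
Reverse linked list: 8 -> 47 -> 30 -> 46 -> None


Step 1: curr=8, set curr.next=prev(None) | reversed so far: 8
Step 2: curr=47, set curr.next=prev(8) | reversed so far: 47 -> 8
Step 3: curr=30, set curr.next=prev(47) | reversed so far: 30 -> 47 -> 8
Step 4: curr=46, set curr.next=prev(30) | reversed so far: 46 -> 30 -> 47 -> 8

46 -> 30 -> 47 -> 8 -> None


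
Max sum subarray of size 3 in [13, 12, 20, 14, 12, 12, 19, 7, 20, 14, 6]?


[0:3]: 45
[1:4]: 46
[2:5]: 46
[3:6]: 38
[4:7]: 43
[5:8]: 38
[6:9]: 46
[7:10]: 41
[8:11]: 40

Max: 46 at [1:4]


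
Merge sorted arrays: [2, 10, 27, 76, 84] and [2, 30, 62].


Take 2 from A
Take 2 from B
Take 10 from A
Take 27 from A
Take 30 from B
Take 62 from B

Merged: [2, 2, 10, 27, 30, 62, 76, 84]


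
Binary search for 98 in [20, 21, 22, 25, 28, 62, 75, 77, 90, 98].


Step 1: lo=0, hi=9, mid=4, val=28
Step 2: lo=5, hi=9, mid=7, val=77
Step 3: lo=8, hi=9, mid=8, val=90
Step 4: lo=9, hi=9, mid=9, val=98

Found at index 9


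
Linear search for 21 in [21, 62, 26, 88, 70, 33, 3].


i=0: 21==21 found!

Found at 0, 1 comps


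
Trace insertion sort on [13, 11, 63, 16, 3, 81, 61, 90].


Initial: [13, 11, 63, 16, 3, 81, 61, 90]
Insert 11: [11, 13, 63, 16, 3, 81, 61, 90]
Insert 63: [11, 13, 63, 16, 3, 81, 61, 90]
Insert 16: [11, 13, 16, 63, 3, 81, 61, 90]
Insert 3: [3, 11, 13, 16, 63, 81, 61, 90]
Insert 81: [3, 11, 13, 16, 63, 81, 61, 90]
Insert 61: [3, 11, 13, 16, 61, 63, 81, 90]
Insert 90: [3, 11, 13, 16, 61, 63, 81, 90]

Sorted: [3, 11, 13, 16, 61, 63, 81, 90]


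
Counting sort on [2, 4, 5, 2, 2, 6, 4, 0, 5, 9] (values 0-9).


Input: [2, 4, 5, 2, 2, 6, 4, 0, 5, 9]
Counts: [1, 0, 3, 0, 2, 2, 1, 0, 0, 1]

Sorted: [0, 2, 2, 2, 4, 4, 5, 5, 6, 9]


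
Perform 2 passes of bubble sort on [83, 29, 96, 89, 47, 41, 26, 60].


Initial: [83, 29, 96, 89, 47, 41, 26, 60]
Pass 1: [29, 83, 89, 47, 41, 26, 60, 96] (6 swaps)
Pass 2: [29, 83, 47, 41, 26, 60, 89, 96] (4 swaps)

After 2 passes: [29, 83, 47, 41, 26, 60, 89, 96]


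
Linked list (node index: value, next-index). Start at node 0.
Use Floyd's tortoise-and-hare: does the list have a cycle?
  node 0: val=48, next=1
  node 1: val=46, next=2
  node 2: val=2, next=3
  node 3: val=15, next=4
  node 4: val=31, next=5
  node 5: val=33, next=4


Floyd's tortoise (slow, +1) and hare (fast, +2):
  init: slow=0, fast=0
  step 1: slow=1, fast=2
  step 2: slow=2, fast=4
  step 3: slow=3, fast=4
  step 4: slow=4, fast=4
  slow == fast at node 4: cycle detected

Cycle: yes


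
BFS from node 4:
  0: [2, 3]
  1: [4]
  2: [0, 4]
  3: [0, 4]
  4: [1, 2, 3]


Visit 4, enqueue [1, 2, 3]
Visit 1, enqueue []
Visit 2, enqueue [0]
Visit 3, enqueue []
Visit 0, enqueue []

BFS order: [4, 1, 2, 3, 0]


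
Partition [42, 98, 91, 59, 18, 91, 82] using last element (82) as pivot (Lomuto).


Pivot: 82
  42 <= 82: advance i (no swap)
  59 <= 82: swap -> [42, 59, 91, 98, 18, 91, 82]
  18 <= 82: swap -> [42, 59, 18, 98, 91, 91, 82]
Place pivot at 3: [42, 59, 18, 82, 91, 91, 98]

Partitioned: [42, 59, 18, 82, 91, 91, 98]


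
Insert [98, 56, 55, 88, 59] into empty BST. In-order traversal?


Insert 98: root
Insert 56: L from 98
Insert 55: L from 98 -> L from 56
Insert 88: L from 98 -> R from 56
Insert 59: L from 98 -> R from 56 -> L from 88

In-order: [55, 56, 59, 88, 98]


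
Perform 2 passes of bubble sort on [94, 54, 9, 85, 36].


Initial: [94, 54, 9, 85, 36]
Pass 1: [54, 9, 85, 36, 94] (4 swaps)
Pass 2: [9, 54, 36, 85, 94] (2 swaps)

After 2 passes: [9, 54, 36, 85, 94]


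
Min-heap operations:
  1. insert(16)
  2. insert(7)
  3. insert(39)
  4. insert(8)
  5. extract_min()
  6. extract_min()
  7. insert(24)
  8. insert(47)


insert(16) -> [16]
insert(7) -> [7, 16]
insert(39) -> [7, 16, 39]
insert(8) -> [7, 8, 39, 16]
extract_min()->7, [8, 16, 39]
extract_min()->8, [16, 39]
insert(24) -> [16, 39, 24]
insert(47) -> [16, 39, 24, 47]

Final heap: [16, 39, 24, 47]


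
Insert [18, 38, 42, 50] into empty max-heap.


Insert 18: [18]
Insert 38: [38, 18]
Insert 42: [42, 18, 38]
Insert 50: [50, 42, 38, 18]

Final heap: [50, 42, 38, 18]


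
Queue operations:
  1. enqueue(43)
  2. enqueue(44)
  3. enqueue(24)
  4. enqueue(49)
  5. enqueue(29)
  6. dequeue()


enqueue(43) -> [43]
enqueue(44) -> [43, 44]
enqueue(24) -> [43, 44, 24]
enqueue(49) -> [43, 44, 24, 49]
enqueue(29) -> [43, 44, 24, 49, 29]
dequeue()->43, [44, 24, 49, 29]

Final queue: [44, 24, 49, 29]


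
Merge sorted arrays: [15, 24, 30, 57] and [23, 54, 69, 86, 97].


Take 15 from A
Take 23 from B
Take 24 from A
Take 30 from A
Take 54 from B
Take 57 from A

Merged: [15, 23, 24, 30, 54, 57, 69, 86, 97]


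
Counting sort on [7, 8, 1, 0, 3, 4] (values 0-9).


Input: [7, 8, 1, 0, 3, 4]
Counts: [1, 1, 0, 1, 1, 0, 0, 1, 1, 0]

Sorted: [0, 1, 3, 4, 7, 8]


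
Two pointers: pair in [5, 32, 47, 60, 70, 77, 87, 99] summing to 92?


lo=0(5)+hi=7(99)=104
lo=0(5)+hi=6(87)=92

Yes: 5+87=92


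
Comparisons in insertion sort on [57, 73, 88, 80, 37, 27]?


Algorithm: insertion sort
Input: [57, 73, 88, 80, 37, 27]
Sorted: [27, 37, 57, 73, 80, 88]

13


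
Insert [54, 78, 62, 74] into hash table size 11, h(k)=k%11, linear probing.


Insert 54: h=10 -> slot 10
Insert 78: h=1 -> slot 1
Insert 62: h=7 -> slot 7
Insert 74: h=8 -> slot 8

Table: [None, 78, None, None, None, None, None, 62, 74, None, 54]


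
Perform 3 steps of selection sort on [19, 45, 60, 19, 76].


Initial: [19, 45, 60, 19, 76]
Step 1: min=19 at 0
  Swap: [19, 45, 60, 19, 76]
Step 2: min=19 at 3
  Swap: [19, 19, 60, 45, 76]
Step 3: min=45 at 3
  Swap: [19, 19, 45, 60, 76]

After 3 steps: [19, 19, 45, 60, 76]


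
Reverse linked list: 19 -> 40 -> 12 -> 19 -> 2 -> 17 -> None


Step 1: curr=19, set curr.next=prev(None) | reversed so far: 19
Step 2: curr=40, set curr.next=prev(19) | reversed so far: 40 -> 19
Step 3: curr=12, set curr.next=prev(40) | reversed so far: 12 -> 40 -> 19
Step 4: curr=19, set curr.next=prev(12) | reversed so far: 19 -> 12 -> 40 -> 19
Step 5: curr=2, set curr.next=prev(19) | reversed so far: 2 -> 19 -> 12 -> 40 -> 19
Step 6: curr=17, set curr.next=prev(2) | reversed so far: 17 -> 2 -> 19 -> 12 -> 40 -> 19

17 -> 2 -> 19 -> 12 -> 40 -> 19 -> None


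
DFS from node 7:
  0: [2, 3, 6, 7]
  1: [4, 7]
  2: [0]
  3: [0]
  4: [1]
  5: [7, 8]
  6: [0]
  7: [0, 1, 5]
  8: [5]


Visit 7, push [5, 1, 0]
Visit 0, push [6, 3, 2]
Visit 2, push []
Visit 3, push []
Visit 6, push []
Visit 1, push [4]
Visit 4, push []
Visit 5, push [8]
Visit 8, push []

DFS order: [7, 0, 2, 3, 6, 1, 4, 5, 8]


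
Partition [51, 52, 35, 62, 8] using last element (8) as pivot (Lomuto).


Pivot: 8
Place pivot at 0: [8, 52, 35, 62, 51]

Partitioned: [8, 52, 35, 62, 51]


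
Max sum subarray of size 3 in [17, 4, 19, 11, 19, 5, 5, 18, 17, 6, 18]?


[0:3]: 40
[1:4]: 34
[2:5]: 49
[3:6]: 35
[4:7]: 29
[5:8]: 28
[6:9]: 40
[7:10]: 41
[8:11]: 41

Max: 49 at [2:5]


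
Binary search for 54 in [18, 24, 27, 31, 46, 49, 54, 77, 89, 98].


Step 1: lo=0, hi=9, mid=4, val=46
Step 2: lo=5, hi=9, mid=7, val=77
Step 3: lo=5, hi=6, mid=5, val=49
Step 4: lo=6, hi=6, mid=6, val=54

Found at index 6


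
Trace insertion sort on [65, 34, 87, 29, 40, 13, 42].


Initial: [65, 34, 87, 29, 40, 13, 42]
Insert 34: [34, 65, 87, 29, 40, 13, 42]
Insert 87: [34, 65, 87, 29, 40, 13, 42]
Insert 29: [29, 34, 65, 87, 40, 13, 42]
Insert 40: [29, 34, 40, 65, 87, 13, 42]
Insert 13: [13, 29, 34, 40, 65, 87, 42]
Insert 42: [13, 29, 34, 40, 42, 65, 87]

Sorted: [13, 29, 34, 40, 42, 65, 87]


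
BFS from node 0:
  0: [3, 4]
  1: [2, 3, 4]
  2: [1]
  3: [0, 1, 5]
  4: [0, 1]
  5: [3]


Visit 0, enqueue [3, 4]
Visit 3, enqueue [1, 5]
Visit 4, enqueue []
Visit 1, enqueue [2]
Visit 5, enqueue []
Visit 2, enqueue []

BFS order: [0, 3, 4, 1, 5, 2]


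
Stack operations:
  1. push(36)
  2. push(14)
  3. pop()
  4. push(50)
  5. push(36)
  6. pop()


push(36) -> [36]
push(14) -> [36, 14]
pop()->14, [36]
push(50) -> [36, 50]
push(36) -> [36, 50, 36]
pop()->36, [36, 50]

Final stack: [36, 50]


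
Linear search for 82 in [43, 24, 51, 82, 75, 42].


i=0: 43!=82
i=1: 24!=82
i=2: 51!=82
i=3: 82==82 found!

Found at 3, 4 comps


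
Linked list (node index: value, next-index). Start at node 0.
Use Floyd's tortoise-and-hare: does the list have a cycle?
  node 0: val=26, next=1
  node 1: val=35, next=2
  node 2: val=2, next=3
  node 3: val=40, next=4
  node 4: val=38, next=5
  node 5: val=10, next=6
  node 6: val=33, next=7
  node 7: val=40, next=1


Floyd's tortoise (slow, +1) and hare (fast, +2):
  init: slow=0, fast=0
  step 1: slow=1, fast=2
  step 2: slow=2, fast=4
  step 3: slow=3, fast=6
  step 4: slow=4, fast=1
  step 5: slow=5, fast=3
  step 6: slow=6, fast=5
  step 7: slow=7, fast=7
  slow == fast at node 7: cycle detected

Cycle: yes


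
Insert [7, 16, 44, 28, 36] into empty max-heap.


Insert 7: [7]
Insert 16: [16, 7]
Insert 44: [44, 7, 16]
Insert 28: [44, 28, 16, 7]
Insert 36: [44, 36, 16, 7, 28]

Final heap: [44, 36, 16, 7, 28]


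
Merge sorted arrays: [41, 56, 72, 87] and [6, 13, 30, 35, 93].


Take 6 from B
Take 13 from B
Take 30 from B
Take 35 from B
Take 41 from A
Take 56 from A
Take 72 from A
Take 87 from A

Merged: [6, 13, 30, 35, 41, 56, 72, 87, 93]


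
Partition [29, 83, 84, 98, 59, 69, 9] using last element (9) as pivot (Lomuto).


Pivot: 9
Place pivot at 0: [9, 83, 84, 98, 59, 69, 29]

Partitioned: [9, 83, 84, 98, 59, 69, 29]


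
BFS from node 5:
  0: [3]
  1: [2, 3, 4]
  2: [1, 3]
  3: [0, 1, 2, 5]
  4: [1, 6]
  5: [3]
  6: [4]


Visit 5, enqueue [3]
Visit 3, enqueue [0, 1, 2]
Visit 0, enqueue []
Visit 1, enqueue [4]
Visit 2, enqueue []
Visit 4, enqueue [6]
Visit 6, enqueue []

BFS order: [5, 3, 0, 1, 2, 4, 6]


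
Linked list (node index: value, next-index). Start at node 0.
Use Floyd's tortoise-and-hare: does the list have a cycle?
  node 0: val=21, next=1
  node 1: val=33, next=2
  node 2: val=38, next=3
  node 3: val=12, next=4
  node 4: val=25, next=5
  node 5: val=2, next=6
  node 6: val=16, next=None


Floyd's tortoise (slow, +1) and hare (fast, +2):
  init: slow=0, fast=0
  step 1: slow=1, fast=2
  step 2: slow=2, fast=4
  step 3: slow=3, fast=6
  step 4: fast -> None, no cycle

Cycle: no


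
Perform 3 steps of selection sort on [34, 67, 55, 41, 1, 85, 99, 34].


Initial: [34, 67, 55, 41, 1, 85, 99, 34]
Step 1: min=1 at 4
  Swap: [1, 67, 55, 41, 34, 85, 99, 34]
Step 2: min=34 at 4
  Swap: [1, 34, 55, 41, 67, 85, 99, 34]
Step 3: min=34 at 7
  Swap: [1, 34, 34, 41, 67, 85, 99, 55]

After 3 steps: [1, 34, 34, 41, 67, 85, 99, 55]


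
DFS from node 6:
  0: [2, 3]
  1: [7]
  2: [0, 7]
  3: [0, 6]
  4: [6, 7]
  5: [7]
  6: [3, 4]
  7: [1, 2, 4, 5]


Visit 6, push [4, 3]
Visit 3, push [0]
Visit 0, push [2]
Visit 2, push [7]
Visit 7, push [5, 4, 1]
Visit 1, push []
Visit 4, push []
Visit 5, push []

DFS order: [6, 3, 0, 2, 7, 1, 4, 5]


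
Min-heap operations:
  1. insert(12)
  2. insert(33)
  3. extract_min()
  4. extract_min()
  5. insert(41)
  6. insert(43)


insert(12) -> [12]
insert(33) -> [12, 33]
extract_min()->12, [33]
extract_min()->33, []
insert(41) -> [41]
insert(43) -> [41, 43]

Final heap: [41, 43]


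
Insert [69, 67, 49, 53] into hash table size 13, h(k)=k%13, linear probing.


Insert 69: h=4 -> slot 4
Insert 67: h=2 -> slot 2
Insert 49: h=10 -> slot 10
Insert 53: h=1 -> slot 1

Table: [None, 53, 67, None, 69, None, None, None, None, None, 49, None, None]


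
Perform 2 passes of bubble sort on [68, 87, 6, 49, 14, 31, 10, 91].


Initial: [68, 87, 6, 49, 14, 31, 10, 91]
Pass 1: [68, 6, 49, 14, 31, 10, 87, 91] (5 swaps)
Pass 2: [6, 49, 14, 31, 10, 68, 87, 91] (5 swaps)

After 2 passes: [6, 49, 14, 31, 10, 68, 87, 91]


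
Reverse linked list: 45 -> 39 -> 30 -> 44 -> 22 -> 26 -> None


Step 1: curr=45, set curr.next=prev(None) | reversed so far: 45
Step 2: curr=39, set curr.next=prev(45) | reversed so far: 39 -> 45
Step 3: curr=30, set curr.next=prev(39) | reversed so far: 30 -> 39 -> 45
Step 4: curr=44, set curr.next=prev(30) | reversed so far: 44 -> 30 -> 39 -> 45
Step 5: curr=22, set curr.next=prev(44) | reversed so far: 22 -> 44 -> 30 -> 39 -> 45
Step 6: curr=26, set curr.next=prev(22) | reversed so far: 26 -> 22 -> 44 -> 30 -> 39 -> 45

26 -> 22 -> 44 -> 30 -> 39 -> 45 -> None


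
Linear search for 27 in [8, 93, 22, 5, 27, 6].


i=0: 8!=27
i=1: 93!=27
i=2: 22!=27
i=3: 5!=27
i=4: 27==27 found!

Found at 4, 5 comps


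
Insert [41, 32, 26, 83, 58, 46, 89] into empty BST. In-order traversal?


Insert 41: root
Insert 32: L from 41
Insert 26: L from 41 -> L from 32
Insert 83: R from 41
Insert 58: R from 41 -> L from 83
Insert 46: R from 41 -> L from 83 -> L from 58
Insert 89: R from 41 -> R from 83

In-order: [26, 32, 41, 46, 58, 83, 89]


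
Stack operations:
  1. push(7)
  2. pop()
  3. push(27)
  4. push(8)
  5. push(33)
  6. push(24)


push(7) -> [7]
pop()->7, []
push(27) -> [27]
push(8) -> [27, 8]
push(33) -> [27, 8, 33]
push(24) -> [27, 8, 33, 24]

Final stack: [27, 8, 33, 24]


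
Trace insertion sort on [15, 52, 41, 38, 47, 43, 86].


Initial: [15, 52, 41, 38, 47, 43, 86]
Insert 52: [15, 52, 41, 38, 47, 43, 86]
Insert 41: [15, 41, 52, 38, 47, 43, 86]
Insert 38: [15, 38, 41, 52, 47, 43, 86]
Insert 47: [15, 38, 41, 47, 52, 43, 86]
Insert 43: [15, 38, 41, 43, 47, 52, 86]
Insert 86: [15, 38, 41, 43, 47, 52, 86]

Sorted: [15, 38, 41, 43, 47, 52, 86]


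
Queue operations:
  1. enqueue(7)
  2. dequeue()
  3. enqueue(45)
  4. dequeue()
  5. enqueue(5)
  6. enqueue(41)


enqueue(7) -> [7]
dequeue()->7, []
enqueue(45) -> [45]
dequeue()->45, []
enqueue(5) -> [5]
enqueue(41) -> [5, 41]

Final queue: [5, 41]


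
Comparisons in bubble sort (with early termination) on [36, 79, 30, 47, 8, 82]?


Algorithm: bubble sort (with early termination)
Input: [36, 79, 30, 47, 8, 82]
Sorted: [8, 30, 36, 47, 79, 82]

15


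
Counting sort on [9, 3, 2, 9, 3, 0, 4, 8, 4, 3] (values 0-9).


Input: [9, 3, 2, 9, 3, 0, 4, 8, 4, 3]
Counts: [1, 0, 1, 3, 2, 0, 0, 0, 1, 2]

Sorted: [0, 2, 3, 3, 3, 4, 4, 8, 9, 9]


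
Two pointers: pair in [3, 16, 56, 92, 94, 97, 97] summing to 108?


lo=0(3)+hi=6(97)=100
lo=1(16)+hi=6(97)=113
lo=1(16)+hi=5(97)=113
lo=1(16)+hi=4(94)=110
lo=1(16)+hi=3(92)=108

Yes: 16+92=108


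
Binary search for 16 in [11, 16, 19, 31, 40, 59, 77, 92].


Step 1: lo=0, hi=7, mid=3, val=31
Step 2: lo=0, hi=2, mid=1, val=16

Found at index 1


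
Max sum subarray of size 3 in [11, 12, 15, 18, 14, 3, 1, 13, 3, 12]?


[0:3]: 38
[1:4]: 45
[2:5]: 47
[3:6]: 35
[4:7]: 18
[5:8]: 17
[6:9]: 17
[7:10]: 28

Max: 47 at [2:5]


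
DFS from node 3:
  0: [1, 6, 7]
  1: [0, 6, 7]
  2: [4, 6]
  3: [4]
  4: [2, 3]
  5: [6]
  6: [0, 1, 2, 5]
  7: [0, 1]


Visit 3, push [4]
Visit 4, push [2]
Visit 2, push [6]
Visit 6, push [5, 1, 0]
Visit 0, push [7, 1]
Visit 1, push [7]
Visit 7, push []
Visit 5, push []

DFS order: [3, 4, 2, 6, 0, 1, 7, 5]


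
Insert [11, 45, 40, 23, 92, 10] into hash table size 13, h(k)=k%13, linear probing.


Insert 11: h=11 -> slot 11
Insert 45: h=6 -> slot 6
Insert 40: h=1 -> slot 1
Insert 23: h=10 -> slot 10
Insert 92: h=1, 1 probes -> slot 2
Insert 10: h=10, 2 probes -> slot 12

Table: [None, 40, 92, None, None, None, 45, None, None, None, 23, 11, 10]


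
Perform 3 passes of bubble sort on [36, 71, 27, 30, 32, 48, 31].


Initial: [36, 71, 27, 30, 32, 48, 31]
Pass 1: [36, 27, 30, 32, 48, 31, 71] (5 swaps)
Pass 2: [27, 30, 32, 36, 31, 48, 71] (4 swaps)
Pass 3: [27, 30, 32, 31, 36, 48, 71] (1 swaps)

After 3 passes: [27, 30, 32, 31, 36, 48, 71]


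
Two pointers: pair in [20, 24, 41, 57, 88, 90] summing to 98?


lo=0(20)+hi=5(90)=110
lo=0(20)+hi=4(88)=108
lo=0(20)+hi=3(57)=77
lo=1(24)+hi=3(57)=81
lo=2(41)+hi=3(57)=98

Yes: 41+57=98


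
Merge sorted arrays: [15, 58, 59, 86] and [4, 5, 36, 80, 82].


Take 4 from B
Take 5 from B
Take 15 from A
Take 36 from B
Take 58 from A
Take 59 from A
Take 80 from B
Take 82 from B

Merged: [4, 5, 15, 36, 58, 59, 80, 82, 86]


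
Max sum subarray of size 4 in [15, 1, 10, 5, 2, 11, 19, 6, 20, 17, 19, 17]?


[0:4]: 31
[1:5]: 18
[2:6]: 28
[3:7]: 37
[4:8]: 38
[5:9]: 56
[6:10]: 62
[7:11]: 62
[8:12]: 73

Max: 73 at [8:12]


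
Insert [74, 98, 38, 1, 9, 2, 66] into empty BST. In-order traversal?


Insert 74: root
Insert 98: R from 74
Insert 38: L from 74
Insert 1: L from 74 -> L from 38
Insert 9: L from 74 -> L from 38 -> R from 1
Insert 2: L from 74 -> L from 38 -> R from 1 -> L from 9
Insert 66: L from 74 -> R from 38

In-order: [1, 2, 9, 38, 66, 74, 98]


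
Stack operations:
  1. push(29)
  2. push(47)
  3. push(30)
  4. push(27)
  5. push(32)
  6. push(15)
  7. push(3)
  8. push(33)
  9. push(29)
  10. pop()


push(29) -> [29]
push(47) -> [29, 47]
push(30) -> [29, 47, 30]
push(27) -> [29, 47, 30, 27]
push(32) -> [29, 47, 30, 27, 32]
push(15) -> [29, 47, 30, 27, 32, 15]
push(3) -> [29, 47, 30, 27, 32, 15, 3]
push(33) -> [29, 47, 30, 27, 32, 15, 3, 33]
push(29) -> [29, 47, 30, 27, 32, 15, 3, 33, 29]
pop()->29, [29, 47, 30, 27, 32, 15, 3, 33]

Final stack: [29, 47, 30, 27, 32, 15, 3, 33]


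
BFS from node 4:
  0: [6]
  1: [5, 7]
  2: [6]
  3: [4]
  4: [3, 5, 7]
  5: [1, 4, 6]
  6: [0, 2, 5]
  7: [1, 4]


Visit 4, enqueue [3, 5, 7]
Visit 3, enqueue []
Visit 5, enqueue [1, 6]
Visit 7, enqueue []
Visit 1, enqueue []
Visit 6, enqueue [0, 2]
Visit 0, enqueue []
Visit 2, enqueue []

BFS order: [4, 3, 5, 7, 1, 6, 0, 2]


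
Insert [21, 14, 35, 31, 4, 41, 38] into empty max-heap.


Insert 21: [21]
Insert 14: [21, 14]
Insert 35: [35, 14, 21]
Insert 31: [35, 31, 21, 14]
Insert 4: [35, 31, 21, 14, 4]
Insert 41: [41, 31, 35, 14, 4, 21]
Insert 38: [41, 31, 38, 14, 4, 21, 35]

Final heap: [41, 31, 38, 14, 4, 21, 35]


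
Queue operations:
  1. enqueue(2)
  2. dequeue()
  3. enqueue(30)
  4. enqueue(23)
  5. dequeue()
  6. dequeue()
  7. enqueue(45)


enqueue(2) -> [2]
dequeue()->2, []
enqueue(30) -> [30]
enqueue(23) -> [30, 23]
dequeue()->30, [23]
dequeue()->23, []
enqueue(45) -> [45]

Final queue: [45]


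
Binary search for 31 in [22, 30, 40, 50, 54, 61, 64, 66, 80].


Step 1: lo=0, hi=8, mid=4, val=54
Step 2: lo=0, hi=3, mid=1, val=30
Step 3: lo=2, hi=3, mid=2, val=40

Not found


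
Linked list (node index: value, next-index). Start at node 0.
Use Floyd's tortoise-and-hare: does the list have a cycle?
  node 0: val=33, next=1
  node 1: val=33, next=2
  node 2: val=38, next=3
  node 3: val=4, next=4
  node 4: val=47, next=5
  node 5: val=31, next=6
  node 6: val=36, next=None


Floyd's tortoise (slow, +1) and hare (fast, +2):
  init: slow=0, fast=0
  step 1: slow=1, fast=2
  step 2: slow=2, fast=4
  step 3: slow=3, fast=6
  step 4: fast -> None, no cycle

Cycle: no


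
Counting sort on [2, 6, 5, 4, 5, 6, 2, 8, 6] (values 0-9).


Input: [2, 6, 5, 4, 5, 6, 2, 8, 6]
Counts: [0, 0, 2, 0, 1, 2, 3, 0, 1, 0]

Sorted: [2, 2, 4, 5, 5, 6, 6, 6, 8]


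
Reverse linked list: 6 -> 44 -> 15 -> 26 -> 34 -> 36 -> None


Step 1: curr=6, set curr.next=prev(None) | reversed so far: 6
Step 2: curr=44, set curr.next=prev(6) | reversed so far: 44 -> 6
Step 3: curr=15, set curr.next=prev(44) | reversed so far: 15 -> 44 -> 6
Step 4: curr=26, set curr.next=prev(15) | reversed so far: 26 -> 15 -> 44 -> 6
Step 5: curr=34, set curr.next=prev(26) | reversed so far: 34 -> 26 -> 15 -> 44 -> 6
Step 6: curr=36, set curr.next=prev(34) | reversed so far: 36 -> 34 -> 26 -> 15 -> 44 -> 6

36 -> 34 -> 26 -> 15 -> 44 -> 6 -> None


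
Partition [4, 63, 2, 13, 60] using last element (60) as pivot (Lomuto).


Pivot: 60
  4 <= 60: advance i (no swap)
  2 <= 60: swap -> [4, 2, 63, 13, 60]
  13 <= 60: swap -> [4, 2, 13, 63, 60]
Place pivot at 3: [4, 2, 13, 60, 63]

Partitioned: [4, 2, 13, 60, 63]


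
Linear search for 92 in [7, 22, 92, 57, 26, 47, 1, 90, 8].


i=0: 7!=92
i=1: 22!=92
i=2: 92==92 found!

Found at 2, 3 comps


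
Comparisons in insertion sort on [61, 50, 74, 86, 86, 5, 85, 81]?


Algorithm: insertion sort
Input: [61, 50, 74, 86, 86, 5, 85, 81]
Sorted: [5, 50, 61, 74, 81, 85, 86, 86]

16


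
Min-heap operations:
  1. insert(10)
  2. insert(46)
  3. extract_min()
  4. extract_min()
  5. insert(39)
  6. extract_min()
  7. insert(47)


insert(10) -> [10]
insert(46) -> [10, 46]
extract_min()->10, [46]
extract_min()->46, []
insert(39) -> [39]
extract_min()->39, []
insert(47) -> [47]

Final heap: [47]


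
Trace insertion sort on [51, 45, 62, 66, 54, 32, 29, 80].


Initial: [51, 45, 62, 66, 54, 32, 29, 80]
Insert 45: [45, 51, 62, 66, 54, 32, 29, 80]
Insert 62: [45, 51, 62, 66, 54, 32, 29, 80]
Insert 66: [45, 51, 62, 66, 54, 32, 29, 80]
Insert 54: [45, 51, 54, 62, 66, 32, 29, 80]
Insert 32: [32, 45, 51, 54, 62, 66, 29, 80]
Insert 29: [29, 32, 45, 51, 54, 62, 66, 80]
Insert 80: [29, 32, 45, 51, 54, 62, 66, 80]

Sorted: [29, 32, 45, 51, 54, 62, 66, 80]


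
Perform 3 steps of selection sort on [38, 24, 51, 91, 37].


Initial: [38, 24, 51, 91, 37]
Step 1: min=24 at 1
  Swap: [24, 38, 51, 91, 37]
Step 2: min=37 at 4
  Swap: [24, 37, 51, 91, 38]
Step 3: min=38 at 4
  Swap: [24, 37, 38, 91, 51]

After 3 steps: [24, 37, 38, 91, 51]


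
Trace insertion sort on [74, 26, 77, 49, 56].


Initial: [74, 26, 77, 49, 56]
Insert 26: [26, 74, 77, 49, 56]
Insert 77: [26, 74, 77, 49, 56]
Insert 49: [26, 49, 74, 77, 56]
Insert 56: [26, 49, 56, 74, 77]

Sorted: [26, 49, 56, 74, 77]


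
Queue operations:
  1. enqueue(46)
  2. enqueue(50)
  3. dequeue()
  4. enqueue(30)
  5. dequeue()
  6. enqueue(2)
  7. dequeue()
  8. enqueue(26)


enqueue(46) -> [46]
enqueue(50) -> [46, 50]
dequeue()->46, [50]
enqueue(30) -> [50, 30]
dequeue()->50, [30]
enqueue(2) -> [30, 2]
dequeue()->30, [2]
enqueue(26) -> [2, 26]

Final queue: [2, 26]


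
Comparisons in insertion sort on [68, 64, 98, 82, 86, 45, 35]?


Algorithm: insertion sort
Input: [68, 64, 98, 82, 86, 45, 35]
Sorted: [35, 45, 64, 68, 82, 86, 98]

17


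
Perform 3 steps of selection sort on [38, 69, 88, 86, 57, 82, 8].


Initial: [38, 69, 88, 86, 57, 82, 8]
Step 1: min=8 at 6
  Swap: [8, 69, 88, 86, 57, 82, 38]
Step 2: min=38 at 6
  Swap: [8, 38, 88, 86, 57, 82, 69]
Step 3: min=57 at 4
  Swap: [8, 38, 57, 86, 88, 82, 69]

After 3 steps: [8, 38, 57, 86, 88, 82, 69]


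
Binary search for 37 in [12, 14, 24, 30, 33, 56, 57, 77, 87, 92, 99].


Step 1: lo=0, hi=10, mid=5, val=56
Step 2: lo=0, hi=4, mid=2, val=24
Step 3: lo=3, hi=4, mid=3, val=30
Step 4: lo=4, hi=4, mid=4, val=33

Not found


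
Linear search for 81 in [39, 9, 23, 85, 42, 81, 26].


i=0: 39!=81
i=1: 9!=81
i=2: 23!=81
i=3: 85!=81
i=4: 42!=81
i=5: 81==81 found!

Found at 5, 6 comps


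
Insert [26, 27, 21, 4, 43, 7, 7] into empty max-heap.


Insert 26: [26]
Insert 27: [27, 26]
Insert 21: [27, 26, 21]
Insert 4: [27, 26, 21, 4]
Insert 43: [43, 27, 21, 4, 26]
Insert 7: [43, 27, 21, 4, 26, 7]
Insert 7: [43, 27, 21, 4, 26, 7, 7]

Final heap: [43, 27, 21, 4, 26, 7, 7]


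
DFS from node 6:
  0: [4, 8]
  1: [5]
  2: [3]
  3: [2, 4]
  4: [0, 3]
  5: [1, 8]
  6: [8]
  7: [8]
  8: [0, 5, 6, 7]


Visit 6, push [8]
Visit 8, push [7, 5, 0]
Visit 0, push [4]
Visit 4, push [3]
Visit 3, push [2]
Visit 2, push []
Visit 5, push [1]
Visit 1, push []
Visit 7, push []

DFS order: [6, 8, 0, 4, 3, 2, 5, 1, 7]


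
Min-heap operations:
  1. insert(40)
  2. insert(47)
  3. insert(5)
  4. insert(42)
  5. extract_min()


insert(40) -> [40]
insert(47) -> [40, 47]
insert(5) -> [5, 47, 40]
insert(42) -> [5, 42, 40, 47]
extract_min()->5, [40, 42, 47]

Final heap: [40, 42, 47]


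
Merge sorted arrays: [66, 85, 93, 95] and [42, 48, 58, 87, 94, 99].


Take 42 from B
Take 48 from B
Take 58 from B
Take 66 from A
Take 85 from A
Take 87 from B
Take 93 from A
Take 94 from B
Take 95 from A

Merged: [42, 48, 58, 66, 85, 87, 93, 94, 95, 99]


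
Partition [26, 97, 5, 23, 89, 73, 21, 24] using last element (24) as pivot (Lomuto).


Pivot: 24
  5 <= 24: swap -> [5, 97, 26, 23, 89, 73, 21, 24]
  23 <= 24: swap -> [5, 23, 26, 97, 89, 73, 21, 24]
  21 <= 24: swap -> [5, 23, 21, 97, 89, 73, 26, 24]
Place pivot at 3: [5, 23, 21, 24, 89, 73, 26, 97]

Partitioned: [5, 23, 21, 24, 89, 73, 26, 97]


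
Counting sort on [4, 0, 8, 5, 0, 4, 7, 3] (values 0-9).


Input: [4, 0, 8, 5, 0, 4, 7, 3]
Counts: [2, 0, 0, 1, 2, 1, 0, 1, 1, 0]

Sorted: [0, 0, 3, 4, 4, 5, 7, 8]


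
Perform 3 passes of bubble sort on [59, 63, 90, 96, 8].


Initial: [59, 63, 90, 96, 8]
Pass 1: [59, 63, 90, 8, 96] (1 swaps)
Pass 2: [59, 63, 8, 90, 96] (1 swaps)
Pass 3: [59, 8, 63, 90, 96] (1 swaps)

After 3 passes: [59, 8, 63, 90, 96]


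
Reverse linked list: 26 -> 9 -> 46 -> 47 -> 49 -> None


Step 1: curr=26, set curr.next=prev(None) | reversed so far: 26
Step 2: curr=9, set curr.next=prev(26) | reversed so far: 9 -> 26
Step 3: curr=46, set curr.next=prev(9) | reversed so far: 46 -> 9 -> 26
Step 4: curr=47, set curr.next=prev(46) | reversed so far: 47 -> 46 -> 9 -> 26
Step 5: curr=49, set curr.next=prev(47) | reversed so far: 49 -> 47 -> 46 -> 9 -> 26

49 -> 47 -> 46 -> 9 -> 26 -> None


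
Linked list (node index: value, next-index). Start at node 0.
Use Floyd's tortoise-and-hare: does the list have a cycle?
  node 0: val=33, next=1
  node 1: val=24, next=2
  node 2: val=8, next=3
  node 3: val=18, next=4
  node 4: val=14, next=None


Floyd's tortoise (slow, +1) and hare (fast, +2):
  init: slow=0, fast=0
  step 1: slow=1, fast=2
  step 2: slow=2, fast=4
  step 3: fast -> None, no cycle

Cycle: no


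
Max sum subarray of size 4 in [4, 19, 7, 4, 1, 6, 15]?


[0:4]: 34
[1:5]: 31
[2:6]: 18
[3:7]: 26

Max: 34 at [0:4]


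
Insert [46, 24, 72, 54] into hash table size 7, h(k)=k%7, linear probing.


Insert 46: h=4 -> slot 4
Insert 24: h=3 -> slot 3
Insert 72: h=2 -> slot 2
Insert 54: h=5 -> slot 5

Table: [None, None, 72, 24, 46, 54, None]


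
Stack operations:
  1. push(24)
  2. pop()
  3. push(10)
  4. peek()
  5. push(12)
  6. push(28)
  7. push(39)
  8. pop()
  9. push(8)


push(24) -> [24]
pop()->24, []
push(10) -> [10]
peek()->10
push(12) -> [10, 12]
push(28) -> [10, 12, 28]
push(39) -> [10, 12, 28, 39]
pop()->39, [10, 12, 28]
push(8) -> [10, 12, 28, 8]

Final stack: [10, 12, 28, 8]


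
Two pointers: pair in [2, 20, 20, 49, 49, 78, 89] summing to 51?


lo=0(2)+hi=6(89)=91
lo=0(2)+hi=5(78)=80
lo=0(2)+hi=4(49)=51

Yes: 2+49=51


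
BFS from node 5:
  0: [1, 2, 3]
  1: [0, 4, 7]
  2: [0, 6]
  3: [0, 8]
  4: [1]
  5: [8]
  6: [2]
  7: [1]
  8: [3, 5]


Visit 5, enqueue [8]
Visit 8, enqueue [3]
Visit 3, enqueue [0]
Visit 0, enqueue [1, 2]
Visit 1, enqueue [4, 7]
Visit 2, enqueue [6]
Visit 4, enqueue []
Visit 7, enqueue []
Visit 6, enqueue []

BFS order: [5, 8, 3, 0, 1, 2, 4, 7, 6]


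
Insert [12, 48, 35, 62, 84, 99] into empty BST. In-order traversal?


Insert 12: root
Insert 48: R from 12
Insert 35: R from 12 -> L from 48
Insert 62: R from 12 -> R from 48
Insert 84: R from 12 -> R from 48 -> R from 62
Insert 99: R from 12 -> R from 48 -> R from 62 -> R from 84

In-order: [12, 35, 48, 62, 84, 99]


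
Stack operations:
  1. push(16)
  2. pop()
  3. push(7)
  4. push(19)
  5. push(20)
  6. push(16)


push(16) -> [16]
pop()->16, []
push(7) -> [7]
push(19) -> [7, 19]
push(20) -> [7, 19, 20]
push(16) -> [7, 19, 20, 16]

Final stack: [7, 19, 20, 16]


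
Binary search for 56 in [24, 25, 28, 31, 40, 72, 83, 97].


Step 1: lo=0, hi=7, mid=3, val=31
Step 2: lo=4, hi=7, mid=5, val=72
Step 3: lo=4, hi=4, mid=4, val=40

Not found


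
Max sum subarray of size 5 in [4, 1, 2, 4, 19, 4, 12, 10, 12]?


[0:5]: 30
[1:6]: 30
[2:7]: 41
[3:8]: 49
[4:9]: 57

Max: 57 at [4:9]


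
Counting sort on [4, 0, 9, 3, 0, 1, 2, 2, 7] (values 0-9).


Input: [4, 0, 9, 3, 0, 1, 2, 2, 7]
Counts: [2, 1, 2, 1, 1, 0, 0, 1, 0, 1]

Sorted: [0, 0, 1, 2, 2, 3, 4, 7, 9]
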